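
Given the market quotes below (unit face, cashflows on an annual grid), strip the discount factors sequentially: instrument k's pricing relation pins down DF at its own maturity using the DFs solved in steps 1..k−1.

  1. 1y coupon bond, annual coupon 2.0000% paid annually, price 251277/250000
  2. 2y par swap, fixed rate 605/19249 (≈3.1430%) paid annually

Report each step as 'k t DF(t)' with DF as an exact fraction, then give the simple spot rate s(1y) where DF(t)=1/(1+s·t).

step 1 [1y] bond c/1=1/50: DF=(251277/250000 − 1/50·(0))/(1+1/50) = 4927/5000 ≈ 0.985400
step 2 [2y] swap r/1=605/19249: DF=(1 − 605/19249·(0.985400))/(1+605/19249) = 1879/2000 ≈ 0.939500

1 1 4927/5000
2 2 1879/2000
s(1y) = (1/(4927/5000) − 1)/(1) = 73/4927 ≈ 1.4816%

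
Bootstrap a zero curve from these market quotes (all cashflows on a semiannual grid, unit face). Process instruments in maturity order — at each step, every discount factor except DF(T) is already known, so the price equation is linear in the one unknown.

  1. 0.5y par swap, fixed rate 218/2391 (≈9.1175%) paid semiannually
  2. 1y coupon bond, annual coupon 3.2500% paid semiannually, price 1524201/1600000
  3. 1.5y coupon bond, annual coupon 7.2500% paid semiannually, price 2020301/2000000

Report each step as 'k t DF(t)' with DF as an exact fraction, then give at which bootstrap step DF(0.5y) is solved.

1 1/2 2391/2500
2 1 9221/10000
3 3/2 9091/10000
DF(0.5y) is solved at step 1

step 1 [0.5y] swap r/2=109/2391: DF=(1 − 109/2391·(0))/(1+109/2391) = 2391/2500 ≈ 0.956400
step 2 [1y] bond c/2=13/800: DF=(1524201/1600000 − 13/800·(0.956400))/(1+13/800) = 9221/10000 ≈ 0.922100
step 3 [1.5y] bond c/2=29/800: DF=(2020301/2000000 − 29/800·(0.956400+0.922100))/(1+29/800) = 9091/10000 ≈ 0.909100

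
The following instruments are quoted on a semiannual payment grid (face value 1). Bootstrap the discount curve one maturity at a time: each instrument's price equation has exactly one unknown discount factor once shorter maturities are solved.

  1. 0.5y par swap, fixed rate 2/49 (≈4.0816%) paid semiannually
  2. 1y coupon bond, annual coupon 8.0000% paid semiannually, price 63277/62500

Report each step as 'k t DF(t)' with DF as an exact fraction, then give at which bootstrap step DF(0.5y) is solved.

1 1/2 49/50
2 1 4679/5000
DF(0.5y) is solved at step 1

step 1 [0.5y] swap r/2=1/49: DF=(1 − 1/49·(0))/(1+1/49) = 49/50 ≈ 0.980000
step 2 [1y] bond c/2=1/25: DF=(63277/62500 − 1/25·(0.980000))/(1+1/25) = 4679/5000 ≈ 0.935800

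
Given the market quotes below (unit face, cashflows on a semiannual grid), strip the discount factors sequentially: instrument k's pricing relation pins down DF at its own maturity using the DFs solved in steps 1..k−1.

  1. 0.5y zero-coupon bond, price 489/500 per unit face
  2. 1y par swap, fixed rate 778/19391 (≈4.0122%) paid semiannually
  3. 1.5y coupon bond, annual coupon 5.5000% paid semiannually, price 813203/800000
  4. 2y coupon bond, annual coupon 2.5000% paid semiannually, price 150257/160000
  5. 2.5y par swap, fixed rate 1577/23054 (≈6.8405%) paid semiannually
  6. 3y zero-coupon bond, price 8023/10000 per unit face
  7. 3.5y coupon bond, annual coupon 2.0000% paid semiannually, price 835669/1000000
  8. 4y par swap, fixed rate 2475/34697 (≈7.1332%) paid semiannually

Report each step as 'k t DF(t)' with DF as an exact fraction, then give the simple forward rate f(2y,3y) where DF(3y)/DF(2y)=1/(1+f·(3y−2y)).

1 1/2 489/500
2 1 9611/10000
3 3/2 4687/5000
4 2 223/250
5 5/2 8423/10000
6 3 8023/10000
7 7/2 3869/5000
8 4 301/400
f(2y,3y) = ((223/250)/(8023/10000) − 1)/(1) = 897/8023 ≈ 11.1804%

step 1 [0.5y] zero: DF = P = 489/500 ≈ 0.978000
step 2 [1y] swap r/2=389/19391: DF=(1 − 389/19391·(0.978000))/(1+389/19391) = 9611/10000 ≈ 0.961100
step 3 [1.5y] bond c/2=11/400: DF=(813203/800000 − 11/400·(0.978000+0.961100))/(1+11/400) = 4687/5000 ≈ 0.937400
step 4 [2y] bond c/2=1/80: DF=(150257/160000 − 1/80·(0.978000+0.961100+0.937400))/(1+1/80) = 223/250 ≈ 0.892000
step 5 [2.5y] swap r/2=1577/46108: DF=(1 − 1577/46108·(0.978000+0.961100+0.937400+0.892000))/(1+1577/46108) = 8423/10000 ≈ 0.842300
step 6 [3y] zero: DF = P = 8023/10000 ≈ 0.802300
step 7 [3.5y] bond c/2=1/100: DF=(835669/1000000 − 1/100·(0.978000+0.961100+0.937400+0.892000+0.842300+0.802300))/(1+1/100) = 3869/5000 ≈ 0.773800
step 8 [4y] swap r/2=2475/69394: DF=(1 − 2475/69394·(0.978000+0.961100+0.937400+0.892000+0.842300+0.802300+0.773800))/(1+2475/69394) = 301/400 ≈ 0.752500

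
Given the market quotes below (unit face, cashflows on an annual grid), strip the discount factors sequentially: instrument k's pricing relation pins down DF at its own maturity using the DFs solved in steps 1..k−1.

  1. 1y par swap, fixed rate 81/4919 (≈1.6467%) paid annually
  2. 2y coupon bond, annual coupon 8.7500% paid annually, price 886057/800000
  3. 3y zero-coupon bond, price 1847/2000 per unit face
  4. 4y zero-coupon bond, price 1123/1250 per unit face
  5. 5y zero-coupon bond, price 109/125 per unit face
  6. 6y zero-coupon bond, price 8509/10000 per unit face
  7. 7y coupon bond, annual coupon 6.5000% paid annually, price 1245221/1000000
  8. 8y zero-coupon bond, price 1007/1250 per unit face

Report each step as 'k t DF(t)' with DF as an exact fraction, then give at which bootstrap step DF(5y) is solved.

1 1 4919/5000
2 2 9393/10000
3 3 1847/2000
4 4 1123/1250
5 5 109/125
6 6 8509/10000
7 7 1671/2000
8 8 1007/1250
DF(5y) is solved at step 5

step 1 [1y] swap r/1=81/4919: DF=(1 − 81/4919·(0))/(1+81/4919) = 4919/5000 ≈ 0.983800
step 2 [2y] bond c/1=7/80: DF=(886057/800000 − 7/80·(0.983800))/(1+7/80) = 9393/10000 ≈ 0.939300
step 3 [3y] zero: DF = P = 1847/2000 ≈ 0.923500
step 4 [4y] zero: DF = P = 1123/1250 ≈ 0.898400
step 5 [5y] zero: DF = P = 109/125 ≈ 0.872000
step 6 [6y] zero: DF = P = 8509/10000 ≈ 0.850900
step 7 [7y] bond c/1=13/200: DF=(1245221/1000000 − 13/200·(0.983800+0.939300+0.923500+0.898400+0.872000+0.850900))/(1+13/200) = 1671/2000 ≈ 0.835500
step 8 [8y] zero: DF = P = 1007/1250 ≈ 0.805600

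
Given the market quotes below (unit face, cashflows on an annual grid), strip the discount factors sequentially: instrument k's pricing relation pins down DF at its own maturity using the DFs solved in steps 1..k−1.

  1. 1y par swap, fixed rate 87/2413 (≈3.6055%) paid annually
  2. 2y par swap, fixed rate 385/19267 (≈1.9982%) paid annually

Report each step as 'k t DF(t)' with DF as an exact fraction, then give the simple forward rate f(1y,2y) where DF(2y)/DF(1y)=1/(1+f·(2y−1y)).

step 1 [1y] swap r/1=87/2413: DF=(1 − 87/2413·(0))/(1+87/2413) = 2413/2500 ≈ 0.965200
step 2 [2y] swap r/1=385/19267: DF=(1 − 385/19267·(0.965200))/(1+385/19267) = 1923/2000 ≈ 0.961500

1 1 2413/2500
2 2 1923/2000
f(1y,2y) = ((2413/2500)/(1923/2000) − 1)/(1) = 37/9615 ≈ 0.3848%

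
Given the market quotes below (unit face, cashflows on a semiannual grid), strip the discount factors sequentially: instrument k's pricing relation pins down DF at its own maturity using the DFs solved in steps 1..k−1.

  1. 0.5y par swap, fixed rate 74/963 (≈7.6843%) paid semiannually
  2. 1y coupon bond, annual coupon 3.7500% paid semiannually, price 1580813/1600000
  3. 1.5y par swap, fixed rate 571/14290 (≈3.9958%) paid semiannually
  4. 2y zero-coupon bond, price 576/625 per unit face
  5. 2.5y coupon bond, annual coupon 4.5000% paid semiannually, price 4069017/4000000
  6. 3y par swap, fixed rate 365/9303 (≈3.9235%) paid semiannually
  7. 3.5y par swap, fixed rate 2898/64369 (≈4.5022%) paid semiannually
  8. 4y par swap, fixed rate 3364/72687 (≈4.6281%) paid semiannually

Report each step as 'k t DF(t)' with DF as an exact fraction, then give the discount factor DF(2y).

step 1 [0.5y] swap r/2=37/963: DF=(1 − 37/963·(0))/(1+37/963) = 963/1000 ≈ 0.963000
step 2 [1y] bond c/2=3/160: DF=(1580813/1600000 − 3/160·(0.963000))/(1+3/160) = 9521/10000 ≈ 0.952100
step 3 [1.5y] swap r/2=571/28580: DF=(1 − 571/28580·(0.963000+0.952100))/(1+571/28580) = 9429/10000 ≈ 0.942900
step 4 [2y] zero: DF = P = 576/625 ≈ 0.921600
step 5 [2.5y] bond c/2=9/400: DF=(4069017/4000000 − 9/400·(0.963000+0.952100+0.942900+0.921600))/(1+9/400) = 9117/10000 ≈ 0.911700
step 6 [3y] swap r/2=365/18606: DF=(1 − 365/18606·(0.963000+0.952100+0.942900+0.921600+0.911700))/(1+365/18606) = 1781/2000 ≈ 0.890500
step 7 [3.5y] swap r/2=1449/64369: DF=(1 − 1449/64369·(0.963000+0.952100+0.942900+0.921600+0.911700+0.890500))/(1+1449/64369) = 8551/10000 ≈ 0.855100
step 8 [4y] swap r/2=1682/72687: DF=(1 − 1682/72687·(0.963000+0.952100+0.942900+0.921600+0.911700+0.890500+0.855100))/(1+1682/72687) = 4159/5000 ≈ 0.831800

1 1/2 963/1000
2 1 9521/10000
3 3/2 9429/10000
4 2 576/625
5 5/2 9117/10000
6 3 1781/2000
7 7/2 8551/10000
8 4 4159/5000
DF(2y) = 576/625 ≈ 0.921600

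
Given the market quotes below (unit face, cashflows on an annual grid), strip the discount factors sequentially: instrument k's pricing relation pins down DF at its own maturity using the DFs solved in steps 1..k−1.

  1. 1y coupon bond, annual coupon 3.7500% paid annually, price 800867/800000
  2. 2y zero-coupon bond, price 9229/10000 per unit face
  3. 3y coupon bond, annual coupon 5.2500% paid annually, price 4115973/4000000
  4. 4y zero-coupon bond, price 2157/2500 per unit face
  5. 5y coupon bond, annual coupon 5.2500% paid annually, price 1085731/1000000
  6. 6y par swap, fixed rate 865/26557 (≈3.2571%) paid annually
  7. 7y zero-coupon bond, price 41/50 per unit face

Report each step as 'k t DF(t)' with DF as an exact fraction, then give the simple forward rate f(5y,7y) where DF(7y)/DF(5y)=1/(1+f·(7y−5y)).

1 1 9649/10000
2 2 9229/10000
3 3 1767/2000
4 4 2157/2500
5 5 8503/10000
6 6 827/1000
7 7 41/50
f(5y,7y) = ((8503/10000)/(41/50) − 1)/(2) = 303/16400 ≈ 1.8476%

step 1 [1y] bond c/1=3/80: DF=(800867/800000 − 3/80·(0))/(1+3/80) = 9649/10000 ≈ 0.964900
step 2 [2y] zero: DF = P = 9229/10000 ≈ 0.922900
step 3 [3y] bond c/1=21/400: DF=(4115973/4000000 − 21/400·(0.964900+0.922900))/(1+21/400) = 1767/2000 ≈ 0.883500
step 4 [4y] zero: DF = P = 2157/2500 ≈ 0.862800
step 5 [5y] bond c/1=21/400: DF=(1085731/1000000 − 21/400·(0.964900+0.922900+0.883500+0.862800))/(1+21/400) = 8503/10000 ≈ 0.850300
step 6 [6y] swap r/1=865/26557: DF=(1 − 865/26557·(0.964900+0.922900+0.883500+0.862800+0.850300))/(1+865/26557) = 827/1000 ≈ 0.827000
step 7 [7y] zero: DF = P = 41/50 ≈ 0.820000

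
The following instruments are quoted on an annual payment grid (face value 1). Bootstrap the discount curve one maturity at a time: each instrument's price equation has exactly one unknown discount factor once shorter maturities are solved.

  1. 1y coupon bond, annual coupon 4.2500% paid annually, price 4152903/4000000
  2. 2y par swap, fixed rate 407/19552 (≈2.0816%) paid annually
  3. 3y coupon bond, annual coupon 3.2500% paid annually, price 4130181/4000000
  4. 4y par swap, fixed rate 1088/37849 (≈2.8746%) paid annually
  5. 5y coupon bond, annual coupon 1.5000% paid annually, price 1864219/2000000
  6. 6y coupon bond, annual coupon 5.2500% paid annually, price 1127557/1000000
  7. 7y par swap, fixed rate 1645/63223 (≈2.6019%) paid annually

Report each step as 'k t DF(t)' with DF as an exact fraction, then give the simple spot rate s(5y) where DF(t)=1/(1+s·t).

1 1 9959/10000
2 2 9593/10000
3 3 1877/2000
4 4 557/625
5 5 539/625
6 6 1679/2000
7 7 1671/2000
s(5y) = (1/(539/625) − 1)/(5) = 86/2695 ≈ 3.1911%

step 1 [1y] bond c/1=17/400: DF=(4152903/4000000 − 17/400·(0))/(1+17/400) = 9959/10000 ≈ 0.995900
step 2 [2y] swap r/1=407/19552: DF=(1 − 407/19552·(0.995900))/(1+407/19552) = 9593/10000 ≈ 0.959300
step 3 [3y] bond c/1=13/400: DF=(4130181/4000000 − 13/400·(0.995900+0.959300))/(1+13/400) = 1877/2000 ≈ 0.938500
step 4 [4y] swap r/1=1088/37849: DF=(1 − 1088/37849·(0.995900+0.959300+0.938500))/(1+1088/37849) = 557/625 ≈ 0.891200
step 5 [5y] bond c/1=3/200: DF=(1864219/2000000 − 3/200·(0.995900+0.959300+0.938500+0.891200))/(1+3/200) = 539/625 ≈ 0.862400
step 6 [6y] bond c/1=21/400: DF=(1127557/1000000 − 21/400·(0.995900+0.959300+0.938500+0.891200+0.862400))/(1+21/400) = 1679/2000 ≈ 0.839500
step 7 [7y] swap r/1=1645/63223: DF=(1 − 1645/63223·(0.995900+0.959300+0.938500+0.891200+0.862400+0.839500))/(1+1645/63223) = 1671/2000 ≈ 0.835500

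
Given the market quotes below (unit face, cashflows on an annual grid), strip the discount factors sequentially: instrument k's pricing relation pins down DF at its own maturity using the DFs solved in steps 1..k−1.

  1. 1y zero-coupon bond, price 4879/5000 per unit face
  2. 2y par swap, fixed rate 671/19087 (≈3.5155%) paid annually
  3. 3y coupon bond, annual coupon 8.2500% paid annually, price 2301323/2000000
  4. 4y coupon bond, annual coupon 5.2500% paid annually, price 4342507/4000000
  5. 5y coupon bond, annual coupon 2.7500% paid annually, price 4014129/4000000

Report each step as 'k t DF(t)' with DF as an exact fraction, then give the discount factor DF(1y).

1 1 4879/5000
2 2 9329/10000
3 3 367/400
4 4 1781/2000
5 5 2193/2500
DF(1y) = 4879/5000 ≈ 0.975800

step 1 [1y] zero: DF = P = 4879/5000 ≈ 0.975800
step 2 [2y] swap r/1=671/19087: DF=(1 − 671/19087·(0.975800))/(1+671/19087) = 9329/10000 ≈ 0.932900
step 3 [3y] bond c/1=33/400: DF=(2301323/2000000 − 33/400·(0.975800+0.932900))/(1+33/400) = 367/400 ≈ 0.917500
step 4 [4y] bond c/1=21/400: DF=(4342507/4000000 − 21/400·(0.975800+0.932900+0.917500))/(1+21/400) = 1781/2000 ≈ 0.890500
step 5 [5y] bond c/1=11/400: DF=(4014129/4000000 − 11/400·(0.975800+0.932900+0.917500+0.890500))/(1+11/400) = 2193/2500 ≈ 0.877200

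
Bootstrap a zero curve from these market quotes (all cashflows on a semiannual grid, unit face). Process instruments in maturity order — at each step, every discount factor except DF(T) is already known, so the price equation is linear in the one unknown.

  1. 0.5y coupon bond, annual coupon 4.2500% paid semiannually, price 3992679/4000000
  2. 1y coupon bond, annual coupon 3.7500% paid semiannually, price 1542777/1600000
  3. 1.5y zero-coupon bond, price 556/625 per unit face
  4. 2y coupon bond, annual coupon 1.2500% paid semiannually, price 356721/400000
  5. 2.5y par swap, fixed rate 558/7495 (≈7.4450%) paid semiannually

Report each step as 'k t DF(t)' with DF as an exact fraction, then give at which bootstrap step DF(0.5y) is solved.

step 1 [0.5y] bond c/2=17/800: DF=(3992679/4000000 − 17/800·(0))/(1+17/800) = 4887/5000 ≈ 0.977400
step 2 [1y] bond c/2=3/160: DF=(1542777/1600000 − 3/160·(0.977400))/(1+3/160) = 1857/2000 ≈ 0.928500
step 3 [1.5y] zero: DF = P = 556/625 ≈ 0.889600
step 4 [2y] bond c/2=1/160: DF=(356721/400000 − 1/160·(0.977400+0.928500+0.889600))/(1+1/160) = 8689/10000 ≈ 0.868900
step 5 [2.5y] swap r/2=279/7495: DF=(1 − 279/7495·(0.977400+0.928500+0.889600+0.868900))/(1+279/7495) = 4163/5000 ≈ 0.832600

1 1/2 4887/5000
2 1 1857/2000
3 3/2 556/625
4 2 8689/10000
5 5/2 4163/5000
DF(0.5y) is solved at step 1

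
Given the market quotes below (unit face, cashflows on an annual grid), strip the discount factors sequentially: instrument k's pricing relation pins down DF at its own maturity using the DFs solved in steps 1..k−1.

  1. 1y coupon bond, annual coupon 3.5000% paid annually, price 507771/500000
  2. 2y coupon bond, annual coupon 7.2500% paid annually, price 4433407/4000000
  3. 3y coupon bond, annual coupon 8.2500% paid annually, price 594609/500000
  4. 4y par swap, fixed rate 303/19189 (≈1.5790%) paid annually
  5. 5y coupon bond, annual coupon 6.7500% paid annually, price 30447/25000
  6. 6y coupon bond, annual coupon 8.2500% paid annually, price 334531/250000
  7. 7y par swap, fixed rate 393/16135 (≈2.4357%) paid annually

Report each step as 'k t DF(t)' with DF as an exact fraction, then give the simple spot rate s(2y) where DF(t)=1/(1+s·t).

step 1 [1y] bond c/1=7/200: DF=(507771/500000 − 7/200·(0))/(1+7/200) = 2453/2500 ≈ 0.981200
step 2 [2y] bond c/1=29/400: DF=(4433407/4000000 − 29/400·(0.981200))/(1+29/400) = 9671/10000 ≈ 0.967100
step 3 [3y] bond c/1=33/400: DF=(594609/500000 − 33/400·(0.981200+0.967100))/(1+33/400) = 9501/10000 ≈ 0.950100
step 4 [4y] swap r/1=303/19189: DF=(1 − 303/19189·(0.981200+0.967100+0.950100))/(1+303/19189) = 4697/5000 ≈ 0.939400
step 5 [5y] bond c/1=27/400: DF=(30447/25000 − 27/400·(0.981200+0.967100+0.950100+0.939400))/(1+27/400) = 4491/5000 ≈ 0.898200
step 6 [6y] bond c/1=33/400: DF=(334531/250000 − 33/400·(0.981200+0.967100+0.950100+0.939400+0.898200))/(1+33/400) = 547/625 ≈ 0.875200
step 7 [7y] swap r/1=393/16135: DF=(1 − 393/16135·(0.981200+0.967100+0.950100+0.939400+0.898200+0.875200))/(1+393/16135) = 2107/2500 ≈ 0.842800

1 1 2453/2500
2 2 9671/10000
3 3 9501/10000
4 4 4697/5000
5 5 4491/5000
6 6 547/625
7 7 2107/2500
s(2y) = (1/(9671/10000) − 1)/(2) = 329/19342 ≈ 1.7010%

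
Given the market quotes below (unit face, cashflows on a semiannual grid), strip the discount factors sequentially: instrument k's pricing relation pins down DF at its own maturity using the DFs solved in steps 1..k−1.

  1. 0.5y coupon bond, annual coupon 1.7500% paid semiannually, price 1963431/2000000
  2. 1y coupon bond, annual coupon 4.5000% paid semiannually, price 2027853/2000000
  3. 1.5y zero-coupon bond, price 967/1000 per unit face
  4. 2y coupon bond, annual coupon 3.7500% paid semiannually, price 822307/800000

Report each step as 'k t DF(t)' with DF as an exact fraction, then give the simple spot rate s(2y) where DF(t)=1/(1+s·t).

1 1/2 2433/2500
2 1 4851/5000
3 3/2 967/1000
4 2 4777/5000
s(2y) = (1/(4777/5000) − 1)/(2) = 223/9554 ≈ 2.3341%

step 1 [0.5y] bond c/2=7/800: DF=(1963431/2000000 − 7/800·(0))/(1+7/800) = 2433/2500 ≈ 0.973200
step 2 [1y] bond c/2=9/400: DF=(2027853/2000000 − 9/400·(0.973200))/(1+9/400) = 4851/5000 ≈ 0.970200
step 3 [1.5y] zero: DF = P = 967/1000 ≈ 0.967000
step 4 [2y] bond c/2=3/160: DF=(822307/800000 − 3/160·(0.973200+0.970200+0.967000))/(1+3/160) = 4777/5000 ≈ 0.955400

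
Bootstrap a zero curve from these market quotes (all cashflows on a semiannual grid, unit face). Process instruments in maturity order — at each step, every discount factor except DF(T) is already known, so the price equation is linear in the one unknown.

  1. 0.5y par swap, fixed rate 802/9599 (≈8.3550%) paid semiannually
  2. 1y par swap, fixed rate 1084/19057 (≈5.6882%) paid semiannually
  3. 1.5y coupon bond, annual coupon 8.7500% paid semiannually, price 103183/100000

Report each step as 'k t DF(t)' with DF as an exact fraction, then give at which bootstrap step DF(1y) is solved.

1 1/2 9599/10000
2 1 4729/5000
3 3/2 9087/10000
DF(1y) is solved at step 2

step 1 [0.5y] swap r/2=401/9599: DF=(1 − 401/9599·(0))/(1+401/9599) = 9599/10000 ≈ 0.959900
step 2 [1y] swap r/2=542/19057: DF=(1 − 542/19057·(0.959900))/(1+542/19057) = 4729/5000 ≈ 0.945800
step 3 [1.5y] bond c/2=7/160: DF=(103183/100000 − 7/160·(0.959900+0.945800))/(1+7/160) = 9087/10000 ≈ 0.908700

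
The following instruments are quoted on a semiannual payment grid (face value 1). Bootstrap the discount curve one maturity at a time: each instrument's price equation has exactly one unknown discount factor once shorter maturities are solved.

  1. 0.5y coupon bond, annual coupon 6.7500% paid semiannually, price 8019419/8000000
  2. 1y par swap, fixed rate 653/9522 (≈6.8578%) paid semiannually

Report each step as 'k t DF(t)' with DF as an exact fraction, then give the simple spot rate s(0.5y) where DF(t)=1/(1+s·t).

step 1 [0.5y] bond c/2=27/800: DF=(8019419/8000000 − 27/800·(0))/(1+27/800) = 9697/10000 ≈ 0.969700
step 2 [1y] swap r/2=653/19044: DF=(1 − 653/19044·(0.969700))/(1+653/19044) = 9347/10000 ≈ 0.934700

1 1/2 9697/10000
2 1 9347/10000
s(0.5y) = (1/(9697/10000) − 1)/(1/2) = 606/9697 ≈ 6.2494%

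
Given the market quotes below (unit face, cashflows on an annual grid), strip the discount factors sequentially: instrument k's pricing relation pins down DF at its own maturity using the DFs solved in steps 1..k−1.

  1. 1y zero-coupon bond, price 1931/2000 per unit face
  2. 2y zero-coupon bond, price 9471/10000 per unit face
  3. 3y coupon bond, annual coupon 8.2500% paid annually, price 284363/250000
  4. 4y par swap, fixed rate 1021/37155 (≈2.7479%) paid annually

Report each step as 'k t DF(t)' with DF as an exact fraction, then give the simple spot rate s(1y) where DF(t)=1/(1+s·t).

step 1 [1y] zero: DF = P = 1931/2000 ≈ 0.965500
step 2 [2y] zero: DF = P = 9471/10000 ≈ 0.947100
step 3 [3y] bond c/1=33/400: DF=(284363/250000 − 33/400·(0.965500+0.947100))/(1+33/400) = 181/200 ≈ 0.905000
step 4 [4y] swap r/1=1021/37155: DF=(1 − 1021/37155·(0.965500+0.947100+0.905000))/(1+1021/37155) = 8979/10000 ≈ 0.897900

1 1 1931/2000
2 2 9471/10000
3 3 181/200
4 4 8979/10000
s(1y) = (1/(1931/2000) − 1)/(1) = 69/1931 ≈ 3.5733%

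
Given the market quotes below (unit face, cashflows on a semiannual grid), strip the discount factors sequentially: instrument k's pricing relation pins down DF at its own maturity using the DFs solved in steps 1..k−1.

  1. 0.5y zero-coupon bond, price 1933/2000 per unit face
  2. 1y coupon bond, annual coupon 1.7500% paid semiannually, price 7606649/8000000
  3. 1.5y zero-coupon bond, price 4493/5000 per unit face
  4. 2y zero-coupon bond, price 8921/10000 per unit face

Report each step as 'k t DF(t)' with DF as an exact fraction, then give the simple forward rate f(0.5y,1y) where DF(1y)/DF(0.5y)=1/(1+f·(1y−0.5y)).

step 1 [0.5y] zero: DF = P = 1933/2000 ≈ 0.966500
step 2 [1y] bond c/2=7/800: DF=(7606649/8000000 − 7/800·(0.966500))/(1+7/800) = 4671/5000 ≈ 0.934200
step 3 [1.5y] zero: DF = P = 4493/5000 ≈ 0.898600
step 4 [2y] zero: DF = P = 8921/10000 ≈ 0.892100

1 1/2 1933/2000
2 1 4671/5000
3 3/2 4493/5000
4 2 8921/10000
f(0.5y,1y) = ((1933/2000)/(4671/5000) − 1)/(1/2) = 323/4671 ≈ 6.9150%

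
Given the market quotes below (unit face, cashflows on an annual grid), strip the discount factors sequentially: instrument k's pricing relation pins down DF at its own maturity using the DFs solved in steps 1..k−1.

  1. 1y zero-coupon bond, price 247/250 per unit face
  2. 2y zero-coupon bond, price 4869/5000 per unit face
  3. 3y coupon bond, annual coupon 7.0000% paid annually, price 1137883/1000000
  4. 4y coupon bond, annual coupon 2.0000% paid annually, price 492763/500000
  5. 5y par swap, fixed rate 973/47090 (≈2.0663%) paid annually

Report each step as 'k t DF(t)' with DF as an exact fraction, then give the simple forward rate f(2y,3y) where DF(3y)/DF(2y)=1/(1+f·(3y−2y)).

1 1 247/250
2 2 4869/5000
3 3 9351/10000
4 4 4547/5000
5 5 9027/10000
f(2y,3y) = ((4869/5000)/(9351/10000) − 1)/(1) = 43/1039 ≈ 4.1386%

step 1 [1y] zero: DF = P = 247/250 ≈ 0.988000
step 2 [2y] zero: DF = P = 4869/5000 ≈ 0.973800
step 3 [3y] bond c/1=7/100: DF=(1137883/1000000 − 7/100·(0.988000+0.973800))/(1+7/100) = 9351/10000 ≈ 0.935100
step 4 [4y] bond c/1=1/50: DF=(492763/500000 − 1/50·(0.988000+0.973800+0.935100))/(1+1/50) = 4547/5000 ≈ 0.909400
step 5 [5y] swap r/1=973/47090: DF=(1 − 973/47090·(0.988000+0.973800+0.935100+0.909400))/(1+973/47090) = 9027/10000 ≈ 0.902700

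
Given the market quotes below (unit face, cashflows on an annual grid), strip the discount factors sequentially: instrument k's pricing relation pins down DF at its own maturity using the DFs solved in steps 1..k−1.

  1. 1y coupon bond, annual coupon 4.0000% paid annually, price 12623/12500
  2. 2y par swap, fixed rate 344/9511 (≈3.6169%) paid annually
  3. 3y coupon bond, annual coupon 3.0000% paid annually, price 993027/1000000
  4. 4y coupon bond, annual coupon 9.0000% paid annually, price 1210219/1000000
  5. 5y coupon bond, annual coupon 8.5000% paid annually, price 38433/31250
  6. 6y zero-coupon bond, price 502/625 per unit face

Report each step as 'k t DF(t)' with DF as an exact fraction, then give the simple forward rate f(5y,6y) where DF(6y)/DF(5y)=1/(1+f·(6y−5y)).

1 1 971/1000
2 2 582/625
3 3 9087/10000
4 4 4391/5000
5 5 1689/2000
6 6 502/625
f(5y,6y) = ((1689/2000)/(502/625) − 1)/(1) = 413/8032 ≈ 5.1419%

step 1 [1y] bond c/1=1/25: DF=(12623/12500 − 1/25·(0))/(1+1/25) = 971/1000 ≈ 0.971000
step 2 [2y] swap r/1=344/9511: DF=(1 − 344/9511·(0.971000))/(1+344/9511) = 582/625 ≈ 0.931200
step 3 [3y] bond c/1=3/100: DF=(993027/1000000 − 3/100·(0.971000+0.931200))/(1+3/100) = 9087/10000 ≈ 0.908700
step 4 [4y] bond c/1=9/100: DF=(1210219/1000000 − 9/100·(0.971000+0.931200+0.908700))/(1+9/100) = 4391/5000 ≈ 0.878200
step 5 [5y] bond c/1=17/200: DF=(38433/31250 − 17/200·(0.971000+0.931200+0.908700+0.878200))/(1+17/200) = 1689/2000 ≈ 0.844500
step 6 [6y] zero: DF = P = 502/625 ≈ 0.803200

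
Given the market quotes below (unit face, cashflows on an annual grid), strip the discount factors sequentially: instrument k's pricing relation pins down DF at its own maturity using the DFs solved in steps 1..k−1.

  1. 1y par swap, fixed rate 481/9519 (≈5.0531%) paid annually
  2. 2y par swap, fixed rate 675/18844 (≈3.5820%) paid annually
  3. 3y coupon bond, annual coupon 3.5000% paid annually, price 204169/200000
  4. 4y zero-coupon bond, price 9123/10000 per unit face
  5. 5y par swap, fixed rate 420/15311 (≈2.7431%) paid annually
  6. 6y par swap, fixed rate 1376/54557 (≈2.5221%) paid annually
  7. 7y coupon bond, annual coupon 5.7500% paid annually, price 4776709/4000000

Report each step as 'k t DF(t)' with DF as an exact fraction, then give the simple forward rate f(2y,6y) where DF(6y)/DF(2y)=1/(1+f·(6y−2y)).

step 1 [1y] swap r/1=481/9519: DF=(1 − 481/9519·(0))/(1+481/9519) = 9519/10000 ≈ 0.951900
step 2 [2y] swap r/1=675/18844: DF=(1 − 675/18844·(0.951900))/(1+675/18844) = 373/400 ≈ 0.932500
step 3 [3y] bond c/1=7/200: DF=(204169/200000 − 7/200·(0.951900+0.932500))/(1+7/200) = 4613/5000 ≈ 0.922600
step 4 [4y] zero: DF = P = 9123/10000 ≈ 0.912300
step 5 [5y] swap r/1=420/15311: DF=(1 − 420/15311·(0.951900+0.932500+0.922600+0.912300))/(1+420/15311) = 437/500 ≈ 0.874000
step 6 [6y] swap r/1=1376/54557: DF=(1 − 1376/54557·(0.951900+0.932500+0.922600+0.912300+0.874000))/(1+1376/54557) = 539/625 ≈ 0.862400
step 7 [7y] bond c/1=23/400: DF=(4776709/4000000 − 23/400·(0.951900+0.932500+0.922600+0.912300+0.874000+0.862400))/(1+23/400) = 4163/5000 ≈ 0.832600

1 1 9519/10000
2 2 373/400
3 3 4613/5000
4 4 9123/10000
5 5 437/500
6 6 539/625
7 7 4163/5000
f(2y,6y) = ((373/400)/(539/625) − 1)/(4) = 701/34496 ≈ 2.0321%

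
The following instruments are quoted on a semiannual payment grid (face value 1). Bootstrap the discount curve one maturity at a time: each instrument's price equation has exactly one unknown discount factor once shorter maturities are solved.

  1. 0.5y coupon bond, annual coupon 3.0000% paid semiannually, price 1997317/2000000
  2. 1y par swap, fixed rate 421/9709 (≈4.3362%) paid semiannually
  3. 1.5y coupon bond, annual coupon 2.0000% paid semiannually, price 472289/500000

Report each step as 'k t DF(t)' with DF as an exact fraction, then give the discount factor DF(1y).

1 1/2 9839/10000
2 1 9579/10000
3 3/2 229/250
DF(1y) = 9579/10000 ≈ 0.957900

step 1 [0.5y] bond c/2=3/200: DF=(1997317/2000000 − 3/200·(0))/(1+3/200) = 9839/10000 ≈ 0.983900
step 2 [1y] swap r/2=421/19418: DF=(1 − 421/19418·(0.983900))/(1+421/19418) = 9579/10000 ≈ 0.957900
step 3 [1.5y] bond c/2=1/100: DF=(472289/500000 − 1/100·(0.983900+0.957900))/(1+1/100) = 229/250 ≈ 0.916000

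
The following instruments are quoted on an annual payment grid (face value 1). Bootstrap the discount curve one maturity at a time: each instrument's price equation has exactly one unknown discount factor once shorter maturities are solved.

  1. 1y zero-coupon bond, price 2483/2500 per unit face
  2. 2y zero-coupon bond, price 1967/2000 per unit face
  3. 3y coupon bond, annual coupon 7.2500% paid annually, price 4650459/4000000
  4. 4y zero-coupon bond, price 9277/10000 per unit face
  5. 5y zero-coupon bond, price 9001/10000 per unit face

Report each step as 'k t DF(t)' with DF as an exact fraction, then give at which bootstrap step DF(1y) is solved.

step 1 [1y] zero: DF = P = 2483/2500 ≈ 0.993200
step 2 [2y] zero: DF = P = 1967/2000 ≈ 0.983500
step 3 [3y] bond c/1=29/400: DF=(4650459/4000000 − 29/400·(0.993200+0.983500))/(1+29/400) = 594/625 ≈ 0.950400
step 4 [4y] zero: DF = P = 9277/10000 ≈ 0.927700
step 5 [5y] zero: DF = P = 9001/10000 ≈ 0.900100

1 1 2483/2500
2 2 1967/2000
3 3 594/625
4 4 9277/10000
5 5 9001/10000
DF(1y) is solved at step 1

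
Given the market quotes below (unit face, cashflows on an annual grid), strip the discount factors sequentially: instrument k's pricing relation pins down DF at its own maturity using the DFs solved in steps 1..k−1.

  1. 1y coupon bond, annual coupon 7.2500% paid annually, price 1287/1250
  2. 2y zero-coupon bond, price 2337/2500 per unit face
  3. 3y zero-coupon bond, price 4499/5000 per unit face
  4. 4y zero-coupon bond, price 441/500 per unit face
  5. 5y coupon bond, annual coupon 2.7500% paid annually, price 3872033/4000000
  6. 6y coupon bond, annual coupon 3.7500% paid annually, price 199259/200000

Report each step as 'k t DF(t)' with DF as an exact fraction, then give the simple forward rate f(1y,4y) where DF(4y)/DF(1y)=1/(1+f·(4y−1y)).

1 1 24/25
2 2 2337/2500
3 3 4499/5000
4 4 441/500
5 5 8437/10000
6 6 7969/10000
f(1y,4y) = ((24/25)/(441/500) − 1)/(3) = 13/441 ≈ 2.9478%

step 1 [1y] bond c/1=29/400: DF=(1287/1250 − 29/400·(0))/(1+29/400) = 24/25 ≈ 0.960000
step 2 [2y] zero: DF = P = 2337/2500 ≈ 0.934800
step 3 [3y] zero: DF = P = 4499/5000 ≈ 0.899800
step 4 [4y] zero: DF = P = 441/500 ≈ 0.882000
step 5 [5y] bond c/1=11/400: DF=(3872033/4000000 − 11/400·(0.960000+0.934800+0.899800+0.882000))/(1+11/400) = 8437/10000 ≈ 0.843700
step 6 [6y] bond c/1=3/80: DF=(199259/200000 − 3/80·(0.960000+0.934800+0.899800+0.882000+0.843700))/(1+3/80) = 7969/10000 ≈ 0.796900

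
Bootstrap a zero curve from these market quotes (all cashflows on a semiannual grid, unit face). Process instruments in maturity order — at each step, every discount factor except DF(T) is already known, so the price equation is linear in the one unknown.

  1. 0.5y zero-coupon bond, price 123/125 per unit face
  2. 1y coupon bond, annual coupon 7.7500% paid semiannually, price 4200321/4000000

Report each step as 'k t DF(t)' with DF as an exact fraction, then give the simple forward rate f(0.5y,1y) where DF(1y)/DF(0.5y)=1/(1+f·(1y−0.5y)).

step 1 [0.5y] zero: DF = P = 123/125 ≈ 0.984000
step 2 [1y] bond c/2=31/800: DF=(4200321/4000000 − 31/800·(0.984000))/(1+31/800) = 4871/5000 ≈ 0.974200

1 1/2 123/125
2 1 4871/5000
f(0.5y,1y) = ((123/125)/(4871/5000) − 1)/(1/2) = 98/4871 ≈ 2.0119%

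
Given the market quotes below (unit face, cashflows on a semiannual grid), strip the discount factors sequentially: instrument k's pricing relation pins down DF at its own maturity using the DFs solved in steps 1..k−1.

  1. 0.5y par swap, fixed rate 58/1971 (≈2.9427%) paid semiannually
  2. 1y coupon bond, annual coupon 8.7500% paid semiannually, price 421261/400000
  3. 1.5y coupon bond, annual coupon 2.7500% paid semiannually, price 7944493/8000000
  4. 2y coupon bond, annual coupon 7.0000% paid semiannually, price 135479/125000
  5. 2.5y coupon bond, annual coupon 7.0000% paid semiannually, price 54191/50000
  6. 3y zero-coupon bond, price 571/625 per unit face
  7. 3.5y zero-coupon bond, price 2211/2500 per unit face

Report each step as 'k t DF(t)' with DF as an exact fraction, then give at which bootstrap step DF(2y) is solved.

1 1/2 1971/2000
2 1 9677/10000
3 3/2 9531/10000
4 2 9489/10000
5 5/2 573/625
6 3 571/625
7 7/2 2211/2500
DF(2y) is solved at step 4

step 1 [0.5y] swap r/2=29/1971: DF=(1 − 29/1971·(0))/(1+29/1971) = 1971/2000 ≈ 0.985500
step 2 [1y] bond c/2=7/160: DF=(421261/400000 − 7/160·(0.985500))/(1+7/160) = 9677/10000 ≈ 0.967700
step 3 [1.5y] bond c/2=11/800: DF=(7944493/8000000 − 11/800·(0.985500+0.967700))/(1+11/800) = 9531/10000 ≈ 0.953100
step 4 [2y] bond c/2=7/200: DF=(135479/125000 − 7/200·(0.985500+0.967700+0.953100))/(1+7/200) = 9489/10000 ≈ 0.948900
step 5 [2.5y] bond c/2=7/200: DF=(54191/50000 − 7/200·(0.985500+0.967700+0.953100+0.948900))/(1+7/200) = 573/625 ≈ 0.916800
step 6 [3y] zero: DF = P = 571/625 ≈ 0.913600
step 7 [3.5y] zero: DF = P = 2211/2500 ≈ 0.884400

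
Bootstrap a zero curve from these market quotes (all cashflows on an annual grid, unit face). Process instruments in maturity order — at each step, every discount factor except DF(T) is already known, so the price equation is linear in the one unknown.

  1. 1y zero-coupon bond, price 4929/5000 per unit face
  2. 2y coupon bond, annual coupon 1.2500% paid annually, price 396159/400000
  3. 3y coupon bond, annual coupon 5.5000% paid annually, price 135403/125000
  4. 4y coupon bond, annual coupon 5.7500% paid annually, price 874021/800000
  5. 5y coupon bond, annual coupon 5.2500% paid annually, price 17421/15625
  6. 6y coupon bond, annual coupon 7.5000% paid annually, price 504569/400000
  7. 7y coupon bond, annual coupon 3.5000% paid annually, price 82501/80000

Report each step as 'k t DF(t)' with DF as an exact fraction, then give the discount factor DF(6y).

1 1 4929/5000
2 2 483/500
3 3 37/40
4 4 8767/10000
5 5 8721/10000
6 6 8507/10000
7 7 507/625
DF(6y) = 8507/10000 ≈ 0.850700

step 1 [1y] zero: DF = P = 4929/5000 ≈ 0.985800
step 2 [2y] bond c/1=1/80: DF=(396159/400000 − 1/80·(0.985800))/(1+1/80) = 483/500 ≈ 0.966000
step 3 [3y] bond c/1=11/200: DF=(135403/125000 − 11/200·(0.985800+0.966000))/(1+11/200) = 37/40 ≈ 0.925000
step 4 [4y] bond c/1=23/400: DF=(874021/800000 − 23/400·(0.985800+0.966000+0.925000))/(1+23/400) = 8767/10000 ≈ 0.876700
step 5 [5y] bond c/1=21/400: DF=(17421/15625 − 21/400·(0.985800+0.966000+0.925000+0.876700))/(1+21/400) = 8721/10000 ≈ 0.872100
step 6 [6y] bond c/1=3/40: DF=(504569/400000 − 3/40·(0.985800+0.966000+0.925000+0.876700+0.872100))/(1+3/40) = 8507/10000 ≈ 0.850700
step 7 [7y] bond c/1=7/200: DF=(82501/80000 − 7/200·(0.985800+0.966000+0.925000+0.876700+0.872100+0.850700))/(1+7/200) = 507/625 ≈ 0.811200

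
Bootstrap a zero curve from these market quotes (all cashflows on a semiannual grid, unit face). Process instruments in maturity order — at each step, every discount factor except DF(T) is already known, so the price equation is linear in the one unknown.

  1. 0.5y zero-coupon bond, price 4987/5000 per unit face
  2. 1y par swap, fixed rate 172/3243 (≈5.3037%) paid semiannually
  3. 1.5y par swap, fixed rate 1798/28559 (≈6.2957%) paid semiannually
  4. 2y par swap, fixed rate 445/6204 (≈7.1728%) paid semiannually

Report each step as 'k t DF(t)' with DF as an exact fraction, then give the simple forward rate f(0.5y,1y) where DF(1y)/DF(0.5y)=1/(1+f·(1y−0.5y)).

1 1/2 4987/5000
2 1 2371/2500
3 3/2 9101/10000
4 2 1733/2000
f(0.5y,1y) = ((4987/5000)/(2371/2500) − 1)/(1/2) = 245/2371 ≈ 10.3332%

step 1 [0.5y] zero: DF = P = 4987/5000 ≈ 0.997400
step 2 [1y] swap r/2=86/3243: DF=(1 − 86/3243·(0.997400))/(1+86/3243) = 2371/2500 ≈ 0.948400
step 3 [1.5y] swap r/2=899/28559: DF=(1 − 899/28559·(0.997400+0.948400))/(1+899/28559) = 9101/10000 ≈ 0.910100
step 4 [2y] swap r/2=445/12408: DF=(1 − 445/12408·(0.997400+0.948400+0.910100))/(1+445/12408) = 1733/2000 ≈ 0.866500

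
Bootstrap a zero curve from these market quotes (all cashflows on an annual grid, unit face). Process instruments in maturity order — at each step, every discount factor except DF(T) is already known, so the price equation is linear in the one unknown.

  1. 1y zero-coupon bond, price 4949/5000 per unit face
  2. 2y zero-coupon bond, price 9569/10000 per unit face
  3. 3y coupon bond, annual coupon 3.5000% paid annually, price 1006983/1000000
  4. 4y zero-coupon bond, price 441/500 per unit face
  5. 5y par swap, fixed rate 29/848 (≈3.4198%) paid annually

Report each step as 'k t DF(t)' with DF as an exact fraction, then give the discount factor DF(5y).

1 1 4949/5000
2 2 9569/10000
3 3 9071/10000
4 4 441/500
5 5 4217/5000
DF(5y) = 4217/5000 ≈ 0.843400

step 1 [1y] zero: DF = P = 4949/5000 ≈ 0.989800
step 2 [2y] zero: DF = P = 9569/10000 ≈ 0.956900
step 3 [3y] bond c/1=7/200: DF=(1006983/1000000 − 7/200·(0.989800+0.956900))/(1+7/200) = 9071/10000 ≈ 0.907100
step 4 [4y] zero: DF = P = 441/500 ≈ 0.882000
step 5 [5y] swap r/1=29/848: DF=(1 − 29/848·(0.989800+0.956900+0.907100+0.882000))/(1+29/848) = 4217/5000 ≈ 0.843400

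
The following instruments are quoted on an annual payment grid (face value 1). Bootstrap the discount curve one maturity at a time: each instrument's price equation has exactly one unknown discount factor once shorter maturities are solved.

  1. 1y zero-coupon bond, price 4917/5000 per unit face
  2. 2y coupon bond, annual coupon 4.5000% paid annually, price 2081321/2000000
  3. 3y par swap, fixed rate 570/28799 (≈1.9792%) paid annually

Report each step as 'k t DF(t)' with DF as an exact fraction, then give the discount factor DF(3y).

1 1 4917/5000
2 2 1907/2000
3 3 943/1000
DF(3y) = 943/1000 ≈ 0.943000

step 1 [1y] zero: DF = P = 4917/5000 ≈ 0.983400
step 2 [2y] bond c/1=9/200: DF=(2081321/2000000 − 9/200·(0.983400))/(1+9/200) = 1907/2000 ≈ 0.953500
step 3 [3y] swap r/1=570/28799: DF=(1 − 570/28799·(0.983400+0.953500))/(1+570/28799) = 943/1000 ≈ 0.943000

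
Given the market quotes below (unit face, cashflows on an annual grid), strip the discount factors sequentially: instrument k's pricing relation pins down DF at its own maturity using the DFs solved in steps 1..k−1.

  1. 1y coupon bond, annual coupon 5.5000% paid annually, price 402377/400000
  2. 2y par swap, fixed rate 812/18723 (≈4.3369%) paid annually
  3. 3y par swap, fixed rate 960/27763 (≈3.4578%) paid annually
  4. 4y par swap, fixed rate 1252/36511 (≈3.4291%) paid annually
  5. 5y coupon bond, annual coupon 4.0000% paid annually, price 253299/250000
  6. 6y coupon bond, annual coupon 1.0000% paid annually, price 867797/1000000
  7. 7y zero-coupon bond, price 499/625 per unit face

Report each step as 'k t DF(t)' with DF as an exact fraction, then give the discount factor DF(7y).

step 1 [1y] bond c/1=11/200: DF=(402377/400000 − 11/200·(0))/(1+11/200) = 1907/2000 ≈ 0.953500
step 2 [2y] swap r/1=812/18723: DF=(1 − 812/18723·(0.953500))/(1+812/18723) = 2297/2500 ≈ 0.918800
step 3 [3y] swap r/1=960/27763: DF=(1 − 960/27763·(0.953500+0.918800))/(1+960/27763) = 113/125 ≈ 0.904000
step 4 [4y] swap r/1=1252/36511: DF=(1 − 1252/36511·(0.953500+0.918800+0.904000))/(1+1252/36511) = 2187/2500 ≈ 0.874800
step 5 [5y] bond c/1=1/25: DF=(253299/250000 − 1/25·(0.953500+0.918800+0.904000+0.874800))/(1+1/25) = 4169/5000 ≈ 0.833800
step 6 [6y] bond c/1=1/100: DF=(867797/1000000 − 1/100·(0.953500+0.918800+0.904000+0.874800+0.833800))/(1+1/100) = 2037/2500 ≈ 0.814800
step 7 [7y] zero: DF = P = 499/625 ≈ 0.798400

1 1 1907/2000
2 2 2297/2500
3 3 113/125
4 4 2187/2500
5 5 4169/5000
6 6 2037/2500
7 7 499/625
DF(7y) = 499/625 ≈ 0.798400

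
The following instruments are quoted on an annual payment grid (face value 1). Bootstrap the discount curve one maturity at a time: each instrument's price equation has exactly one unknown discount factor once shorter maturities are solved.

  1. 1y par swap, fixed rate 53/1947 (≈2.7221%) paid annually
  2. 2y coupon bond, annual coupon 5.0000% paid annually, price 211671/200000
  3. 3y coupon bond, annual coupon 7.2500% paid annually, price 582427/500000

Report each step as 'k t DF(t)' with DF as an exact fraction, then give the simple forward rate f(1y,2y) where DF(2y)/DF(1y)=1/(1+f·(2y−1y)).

step 1 [1y] swap r/1=53/1947: DF=(1 − 53/1947·(0))/(1+53/1947) = 1947/2000 ≈ 0.973500
step 2 [2y] bond c/1=1/20: DF=(211671/200000 − 1/20·(0.973500))/(1+1/20) = 601/625 ≈ 0.961600
step 3 [3y] bond c/1=29/400: DF=(582427/500000 − 29/400·(0.973500+0.961600))/(1+29/400) = 9553/10000 ≈ 0.955300

1 1 1947/2000
2 2 601/625
3 3 9553/10000
f(1y,2y) = ((1947/2000)/(601/625) − 1)/(1) = 119/9616 ≈ 1.2375%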